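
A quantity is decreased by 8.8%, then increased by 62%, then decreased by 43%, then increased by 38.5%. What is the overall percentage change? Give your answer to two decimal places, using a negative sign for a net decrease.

16.64%

The combined multiplier is 0.912 × 1.62 × 0.57 × 1.385 = 1.166365008.
That corresponds to an increase of 16.64%.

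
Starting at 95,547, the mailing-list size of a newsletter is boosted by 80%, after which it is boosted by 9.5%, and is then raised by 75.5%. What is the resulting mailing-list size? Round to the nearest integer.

80% increase: 95,547 × 1.8 = 171984.6.
After the 9.5% increase: 171984.6 × 1.095 = 188323.137.
After the 75.5% increase: 188323.137 × 1.755 = 330507.105435 ≈ 330,507.

330,507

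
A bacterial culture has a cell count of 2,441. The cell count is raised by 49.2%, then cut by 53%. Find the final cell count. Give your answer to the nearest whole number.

49.2% increase: 2,441 × 1.492 = 3641.972.
Apply the 53% decrease: 3641.972 × 0.47 = 1711.72684 ≈ 1,712.

1,712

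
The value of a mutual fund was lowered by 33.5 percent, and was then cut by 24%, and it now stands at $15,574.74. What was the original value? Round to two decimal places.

Undoing the 24% decrease: $15,574.74 ÷ 0.76 ≈ $20493.078947.
Undoing the 33.5% decrease: $20493.078947 ÷ 0.665 ≈ $30,816.66.

$30,816.66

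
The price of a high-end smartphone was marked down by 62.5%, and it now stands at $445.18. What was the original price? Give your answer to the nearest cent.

The overall multiplier applied was 0.375.
So the original price was $445.18 ÷ 0.375 ≈ $1,187.15.

$1,187.15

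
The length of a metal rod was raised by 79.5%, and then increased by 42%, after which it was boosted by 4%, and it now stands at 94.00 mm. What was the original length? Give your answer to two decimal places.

The overall multiplier applied was 1.795 × 1.42 × 1.04 = 2.650856.
So the original length was 94.00 ÷ 2.650856 ≈ 35.46 mm.

35.46 mm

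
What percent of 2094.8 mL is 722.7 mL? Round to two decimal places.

722.7 mL ÷ 2094.8 mL ≈ 34.50%.

34.50%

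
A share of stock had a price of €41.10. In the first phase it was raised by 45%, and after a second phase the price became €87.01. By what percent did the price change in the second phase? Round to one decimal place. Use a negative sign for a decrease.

After the first phase: €41.10 × 1.45 = €59.595.
Second-phase multiplier: €87.01 ÷ €59.595 ≈ 1.46002.
That is a change of 46.0%.

46.0%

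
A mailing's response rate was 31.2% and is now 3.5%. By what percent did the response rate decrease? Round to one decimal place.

The change is 3.5 − 31.2 = -27.7 percentage points.
Relative to the original 31.2%, that is -27.7 ÷ 31.2 ≈ -88.8%.
So the response rate fell by 88.8%.

88.8%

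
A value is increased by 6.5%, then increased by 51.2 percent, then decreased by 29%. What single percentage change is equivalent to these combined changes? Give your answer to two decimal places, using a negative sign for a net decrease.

A 6.5% increase multiplies by 1.065.
Then a 51.2% increase: 1.065 × 1.512 = 1.61028.
Then a 29% decrease: 1.61028 × 0.71 = 1.1432988.
Overall factor 1.1432988, i.e. 14.33%.

14.33%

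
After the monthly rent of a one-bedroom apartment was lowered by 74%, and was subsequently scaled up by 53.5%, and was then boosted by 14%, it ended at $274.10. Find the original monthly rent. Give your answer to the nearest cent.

The overall multiplier applied was 0.26 × 1.535 × 1.14 = 0.454974.
So the original monthly rent was $274.10 ÷ 0.454974 ≈ $602.45.

$602.45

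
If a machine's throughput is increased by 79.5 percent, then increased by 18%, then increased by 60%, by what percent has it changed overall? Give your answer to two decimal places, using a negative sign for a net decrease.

The combined multiplier is 1.795 × 1.18 × 1.6 = 3.38896.
That corresponds to an increase of 238.90%.

238.90%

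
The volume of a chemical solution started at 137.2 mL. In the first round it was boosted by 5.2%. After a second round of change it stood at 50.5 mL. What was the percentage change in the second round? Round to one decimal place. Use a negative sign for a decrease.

-65.0%

After the first round: 137.2 × 1.052 = 144.3344.
Second-round multiplier: 50.5 ÷ 144.3344 ≈ 0.34988.
That is a change of -65.0%.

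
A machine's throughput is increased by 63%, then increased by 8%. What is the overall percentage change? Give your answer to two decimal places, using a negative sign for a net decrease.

76.04%

A 63% increase multiplies by 1.63.
Then an 8% increase: 1.63 × 1.08 = 1.7604.
Overall factor 1.7604, i.e. 76.04%.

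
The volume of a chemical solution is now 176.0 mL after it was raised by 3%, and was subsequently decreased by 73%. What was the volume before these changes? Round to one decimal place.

632.9 mL

Undoing the 73% decrease: 176.0 ÷ 0.27 ≈ 651.851852.
Undoing the 3% increase: 651.851852 ÷ 1.03 ≈ 632.9 mL.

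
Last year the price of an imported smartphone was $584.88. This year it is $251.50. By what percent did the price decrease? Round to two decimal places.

Change: $251.50 − $584.88 = -$333.38.
Relative to the original: -$333.38 ÷ $584.88 ≈ -57.00%.
So the price decreased by 57.00%.

57.00%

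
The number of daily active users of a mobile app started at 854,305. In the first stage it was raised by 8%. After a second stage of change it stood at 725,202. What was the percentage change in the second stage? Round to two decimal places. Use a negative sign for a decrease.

After the first stage: 854,305 × 1.08 = 922649.4.
Second-stage multiplier: 725,202 ÷ 922649.4 ≈ 0.786.
That is a change of -21.40%.

-21.40%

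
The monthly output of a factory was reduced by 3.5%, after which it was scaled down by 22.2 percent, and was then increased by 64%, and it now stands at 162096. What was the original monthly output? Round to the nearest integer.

131650

Undoing the 64% increase: 162096 ÷ 1.64 ≈ 98839.02439.
Undoing the 22.2% decrease: 98839.02439 ÷ 0.778 ≈ 127042.447802.
Undoing the 3.5% decrease: 127042.447802 ÷ 0.965 ≈ 131650.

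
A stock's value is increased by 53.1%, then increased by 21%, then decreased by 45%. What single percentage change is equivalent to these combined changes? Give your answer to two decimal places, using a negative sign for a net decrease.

1.89%

A 53.1% increase multiplies by 1.531.
Then a 21% increase: 1.531 × 1.21 = 1.85251.
Then a 45% decrease: 1.85251 × 0.55 = 1.0188805.
Overall factor 1.0188805, i.e. 1.89%.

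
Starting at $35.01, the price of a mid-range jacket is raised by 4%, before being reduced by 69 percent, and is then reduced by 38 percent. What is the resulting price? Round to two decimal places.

$7.00

Each change multiplies by a factor: 1.04 × 0.31 × 0.62 = 0.199888.
$35.01 × 0.199888 = $6.99807888 ≈ $7.00.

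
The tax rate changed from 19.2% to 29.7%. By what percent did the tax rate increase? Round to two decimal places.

The change is 29.7 − 19.2 = 10.5 percentage points.
Relative to the original 19.2%, that is 10.5 ÷ 19.2 ≈ 54.69%.
So the tax rate rose by 54.69%.

54.69%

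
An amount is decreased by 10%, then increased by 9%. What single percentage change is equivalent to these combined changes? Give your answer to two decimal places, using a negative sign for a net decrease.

The combined multiplier is 0.9 × 1.09 = 0.981.
That corresponds to a decrease of 1.90%.

-1.90%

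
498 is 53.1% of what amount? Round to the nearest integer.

498 ÷ 0.531 ≈ 938.

938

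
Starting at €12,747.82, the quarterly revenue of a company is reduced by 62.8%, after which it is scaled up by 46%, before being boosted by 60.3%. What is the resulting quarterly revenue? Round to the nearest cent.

€11,098.52

Apply the 62.8% decrease: €12,747.82 × 0.372 = €4742.18904.
Apply the 46% increase: €4742.18904 × 1.46 = €6923.5959984.
After the 60.3% increase: €6923.5959984 × 1.603 = €11098.5243854352 ≈ €11,098.52.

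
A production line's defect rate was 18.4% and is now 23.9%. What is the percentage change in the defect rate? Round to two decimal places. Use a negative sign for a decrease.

29.89%

The change is 23.9 − 18.4 = 5.5 percentage points.
Relative to the original 18.4%, that is 5.5 ÷ 18.4 ≈ 29.89%.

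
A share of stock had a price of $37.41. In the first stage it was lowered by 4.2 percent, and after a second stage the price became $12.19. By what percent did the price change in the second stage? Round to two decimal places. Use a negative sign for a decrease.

After the first stage: $37.41 × 0.958 = $35.83878.
Second-stage multiplier: $12.19 ÷ $35.83878 ≈ 0.340134.
That is a change of -65.99%.

-65.99%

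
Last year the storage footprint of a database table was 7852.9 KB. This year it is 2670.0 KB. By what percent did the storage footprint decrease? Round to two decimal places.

Change: 2670.0 − 7852.9 = -5182.9.
Relative to the original: -5182.9 ÷ 7852.9 ≈ -66.00%.
So the storage footprint decreased by 66.00%.

66.00%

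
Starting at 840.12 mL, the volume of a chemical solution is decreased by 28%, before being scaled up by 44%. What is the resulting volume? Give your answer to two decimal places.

871.04 mL

Each change multiplies by a factor: 0.72 × 1.44 = 1.0368.
840.12 × 1.0368 = 871.036416 ≈ 871.04.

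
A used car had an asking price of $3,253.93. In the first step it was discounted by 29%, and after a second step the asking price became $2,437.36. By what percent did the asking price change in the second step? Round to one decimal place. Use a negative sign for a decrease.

After the first step: $3,253.93 × 0.71 = $2310.2903.
Second-step multiplier: $2,437.36 ÷ $2310.2903 ≈ 1.055.
That is a change of 5.5%.

5.5%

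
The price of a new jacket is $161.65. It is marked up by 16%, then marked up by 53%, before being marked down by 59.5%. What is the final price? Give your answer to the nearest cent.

Each change multiplies by a factor: 1.16 × 1.53 × 0.405 = 0.718794.
$161.65 × 0.718794 = $116.1930501 ≈ $116.19.

$116.19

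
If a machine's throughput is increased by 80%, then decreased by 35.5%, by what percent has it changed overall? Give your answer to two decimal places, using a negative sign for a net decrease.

An 80% increase multiplies by 1.8.
Then a 35.5% decrease: 1.8 × 0.645 = 1.161.
Overall factor 1.161, i.e. 16.10%.

16.10%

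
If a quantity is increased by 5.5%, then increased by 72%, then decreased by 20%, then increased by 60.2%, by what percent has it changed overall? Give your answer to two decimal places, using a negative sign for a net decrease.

132.56%

A 5.5% increase multiplies by 1.055.
Then a 72% increase: 1.055 × 1.72 = 1.8146.
Then a 20% decrease: 1.8146 × 0.8 = 1.45168.
Then a 60.2% increase: 1.45168 × 1.602 = 2.32559136.
Overall factor 2.32559136, i.e. 132.56%.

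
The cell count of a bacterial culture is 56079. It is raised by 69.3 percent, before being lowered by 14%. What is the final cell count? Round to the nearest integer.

81650

Each change multiplies by a factor: 1.693 × 0.86 = 1.45598.
56079 × 1.45598 = 81649.90242 ≈ 81650.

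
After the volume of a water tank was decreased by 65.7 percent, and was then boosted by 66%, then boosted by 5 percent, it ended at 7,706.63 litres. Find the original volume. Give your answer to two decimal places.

Undoing the 5% increase: 7,706.63 ÷ 1.05 ≈ 7339.647619.
Undoing the 66% increase: 7339.647619 ÷ 1.66 ≈ 4421.474469.
Undoing the 65.7% decrease: 4421.474469 ÷ 0.343 ≈ 12,890.60 litres.

12,890.60 litres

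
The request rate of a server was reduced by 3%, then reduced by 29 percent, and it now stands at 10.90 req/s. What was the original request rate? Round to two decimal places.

15.83 req/s

The overall multiplier applied was 0.97 × 0.71 = 0.6887.
So the original request rate was 10.90 ÷ 0.6887 ≈ 15.83 req/s.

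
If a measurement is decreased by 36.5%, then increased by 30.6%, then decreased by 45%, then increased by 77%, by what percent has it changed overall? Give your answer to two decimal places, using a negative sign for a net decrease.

-19.27%

A 36.5% decrease multiplies by 0.635.
Then a 30.6% increase: 0.635 × 1.306 = 0.82931.
Then a 45% decrease: 0.82931 × 0.55 = 0.4561205.
Then a 77% increase: 0.4561205 × 1.77 = 0.807333285.
Overall factor 0.807333285, i.e. -19.27%.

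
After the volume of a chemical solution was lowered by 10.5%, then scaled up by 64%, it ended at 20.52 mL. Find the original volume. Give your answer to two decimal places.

Undoing the 64% increase: 20.52 ÷ 1.64 ≈ 12.512195.
Undoing the 10.5% decrease: 12.512195 ÷ 0.895 ≈ 13.98 mL.

13.98 mL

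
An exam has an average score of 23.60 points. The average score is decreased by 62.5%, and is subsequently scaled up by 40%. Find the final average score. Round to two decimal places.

12.39 points

Each change multiplies by a factor: 0.375 × 1.4 = 0.525.
23.60 × 0.525 = 12.39.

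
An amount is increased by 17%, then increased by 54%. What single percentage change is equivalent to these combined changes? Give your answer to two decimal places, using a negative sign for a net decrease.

80.18%

A 17% increase multiplies by 1.17.
Then a 54% increase: 1.17 × 1.54 = 1.8018.
Overall factor 1.8018, i.e. 80.18%.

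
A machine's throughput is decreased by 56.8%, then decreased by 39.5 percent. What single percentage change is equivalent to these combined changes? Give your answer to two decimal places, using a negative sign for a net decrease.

-73.86%

A 56.8% decrease multiplies by 0.432.
Then a 39.5% decrease: 0.432 × 0.605 = 0.26136.
Overall factor 0.26136, i.e. -73.86%.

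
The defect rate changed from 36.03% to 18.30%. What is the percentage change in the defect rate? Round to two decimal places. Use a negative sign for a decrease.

The change is 18.30 − 36.03 = -17.73 percentage points.
Relative to the original 36.03%, that is -17.73 ÷ 36.03 ≈ -49.21%.

-49.21%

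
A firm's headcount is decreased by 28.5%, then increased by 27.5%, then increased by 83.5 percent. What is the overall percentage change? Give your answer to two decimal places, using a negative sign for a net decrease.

The combined multiplier is 0.715 × 1.275 × 1.835 = 1.672831875.
That corresponds to an increase of 67.28%.

67.28%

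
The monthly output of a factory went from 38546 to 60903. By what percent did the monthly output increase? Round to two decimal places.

58.00%

Change: 60903 − 38546 = 22357.
Relative to the original: 22357 ÷ 38546 ≈ 58.00%.
So the monthly output increased by 58.00%.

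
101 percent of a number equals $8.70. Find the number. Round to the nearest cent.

$8.61

$8.70 ÷ 1.01 ≈ $8.61.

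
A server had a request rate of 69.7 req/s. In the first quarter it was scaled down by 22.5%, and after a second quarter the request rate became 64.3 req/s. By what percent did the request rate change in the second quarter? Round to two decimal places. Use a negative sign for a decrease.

After the first quarter: 69.7 × 0.775 = 54.0175.
Second-quarter multiplier: 64.3 ÷ 54.0175 ≈ 1.190355.
That is a change of 19.04%.

19.04%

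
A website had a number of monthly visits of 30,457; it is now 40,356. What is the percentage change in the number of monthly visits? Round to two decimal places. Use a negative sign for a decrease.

32.50%

Change: 40,356 − 30,457 = 9,899.
Relative to the original: 9,899 ÷ 30,457 ≈ 32.50%.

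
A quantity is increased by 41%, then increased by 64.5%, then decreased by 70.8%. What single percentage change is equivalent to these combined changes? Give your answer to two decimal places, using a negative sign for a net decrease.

-32.27%

A 41% increase multiplies by 1.41.
Then a 64.5% increase: 1.41 × 1.645 = 2.31945.
Then a 70.8% decrease: 2.31945 × 0.292 = 0.6772794.
Overall factor 0.6772794, i.e. -32.27%.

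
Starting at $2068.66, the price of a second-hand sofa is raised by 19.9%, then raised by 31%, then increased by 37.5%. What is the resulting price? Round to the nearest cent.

After the 19.9% increase: $2068.66 × 1.199 = $2480.32334.
After the 31% increase: $2480.32334 × 1.31 = $3249.2235754.
After the 37.5% increase: $3249.2235754 × 1.375 = $4467.682416175 ≈ $4467.68.

$4467.68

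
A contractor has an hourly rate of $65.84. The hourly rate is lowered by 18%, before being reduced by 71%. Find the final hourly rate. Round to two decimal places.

$15.66

18% decrease: $65.84 × 0.82 = $53.9888.
Apply the 71% decrease: $53.9888 × 0.29 = $15.656752 ≈ $15.66.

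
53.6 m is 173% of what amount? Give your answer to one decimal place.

53.6 m ÷ 1.73 ≈ 31.0 m.

31.0 m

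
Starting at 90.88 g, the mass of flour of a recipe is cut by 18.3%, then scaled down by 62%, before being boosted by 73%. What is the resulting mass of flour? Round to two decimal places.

Each change multiplies by a factor: 0.817 × 0.38 × 1.73 = 0.5370958.
90.88 × 0.5370958 = 48.811266304 ≈ 48.81.

48.81 g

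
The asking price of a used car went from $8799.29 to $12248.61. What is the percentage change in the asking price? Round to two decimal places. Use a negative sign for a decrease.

39.20%

Change: $12248.61 − $8799.29 = $3449.32.
Relative to the original: $3449.32 ÷ $8799.29 ≈ 39.20%.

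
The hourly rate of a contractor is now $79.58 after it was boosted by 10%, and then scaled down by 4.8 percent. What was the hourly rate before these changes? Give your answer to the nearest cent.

$75.99

Undoing the 4.8% decrease: $79.58 ÷ 0.952 ≈ $83.592437.
Undoing the 10% increase: $83.592437 ÷ 1.1 ≈ $75.99.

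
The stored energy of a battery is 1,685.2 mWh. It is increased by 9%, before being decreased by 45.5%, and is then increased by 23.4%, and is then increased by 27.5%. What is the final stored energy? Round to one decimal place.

1,575.1 mWh

After the 9% increase: 1,685.2 × 1.09 = 1836.868.
45.5% decrease: 1836.868 × 0.545 = 1001.09306.
23.4% increase: 1001.09306 × 1.234 = 1235.34883604.
Apply the 27.5% increase: 1235.34883604 × 1.275 = 1575.069765951 ≈ 1,575.1.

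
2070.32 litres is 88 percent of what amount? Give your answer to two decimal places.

2070.32 litres ÷ 0.88 ≈ 2352.64 litres.

2352.64 litres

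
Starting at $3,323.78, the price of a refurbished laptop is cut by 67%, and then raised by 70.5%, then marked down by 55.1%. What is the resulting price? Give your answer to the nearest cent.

Each change multiplies by a factor: 0.33 × 1.705 × 0.449 = 0.25262985.
$3,323.78 × 0.25262985 = $839.686042833 ≈ $839.69.

$839.69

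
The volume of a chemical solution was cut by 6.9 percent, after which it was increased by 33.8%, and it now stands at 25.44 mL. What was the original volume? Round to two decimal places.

The overall multiplier applied was 0.931 × 1.338 = 1.245678.
So the original volume was 25.44 ÷ 1.245678 ≈ 20.42 mL.

20.42 mL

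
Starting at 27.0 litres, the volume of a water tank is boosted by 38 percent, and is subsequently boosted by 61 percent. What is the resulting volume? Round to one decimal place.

60.0 litres

Each change multiplies by a factor: 1.38 × 1.61 = 2.2218.
27.0 × 2.2218 = 59.9886 ≈ 60.0.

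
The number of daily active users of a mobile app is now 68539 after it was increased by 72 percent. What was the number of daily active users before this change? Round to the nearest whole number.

39848

The overall multiplier applied was 1.72.
So the original number of daily active users was 68539 ÷ 1.72 ≈ 39848.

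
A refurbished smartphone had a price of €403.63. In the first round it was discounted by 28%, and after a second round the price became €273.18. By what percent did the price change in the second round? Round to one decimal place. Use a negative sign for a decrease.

-6.0%

After the first round: €403.63 × 0.72 = €290.6136.
Second-round multiplier: €273.18 ÷ €290.6136 ≈ 0.94001.
That is a change of -6.0%.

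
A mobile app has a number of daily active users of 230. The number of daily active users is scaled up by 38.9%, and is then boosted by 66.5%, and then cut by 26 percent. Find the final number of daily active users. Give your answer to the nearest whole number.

Each change multiplies by a factor: 1.389 × 1.665 × 0.74 = 1.7113869.
230 × 1.7113869 = 393.618987 ≈ 394.

394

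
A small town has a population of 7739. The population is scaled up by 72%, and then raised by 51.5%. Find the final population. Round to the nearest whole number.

After the 72% increase: 7739 × 1.72 = 13311.08.
Apply the 51.5% increase: 13311.08 × 1.515 = 20166.2862 ≈ 20166.

20166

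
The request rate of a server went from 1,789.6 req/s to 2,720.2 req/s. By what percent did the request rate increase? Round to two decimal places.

Change: 2,720.2 − 1,789.6 = 930.6.
Relative to the original: 930.6 ÷ 1,789.6 ≈ 52.00%.
So the request rate increased by 52.00%.

52.00%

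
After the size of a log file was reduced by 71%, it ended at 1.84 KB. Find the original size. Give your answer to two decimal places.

6.34 KB

The overall multiplier applied was 0.29.
So the original size was 1.84 ÷ 0.29 ≈ 6.34 KB.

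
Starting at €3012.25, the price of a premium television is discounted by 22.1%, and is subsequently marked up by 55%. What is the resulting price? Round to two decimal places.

€3637.14

Apply the 22.1% decrease: €3012.25 × 0.779 = €2346.54275.
Apply the 55% increase: €2346.54275 × 1.55 = €3637.1412625 ≈ €3637.14.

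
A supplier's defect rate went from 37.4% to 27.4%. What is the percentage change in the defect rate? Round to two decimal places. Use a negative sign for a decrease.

The change is 27.4 − 37.4 = -10.0 percentage points.
Relative to the original 37.4%, that is -10.0 ÷ 37.4 ≈ -26.74%.

-26.74%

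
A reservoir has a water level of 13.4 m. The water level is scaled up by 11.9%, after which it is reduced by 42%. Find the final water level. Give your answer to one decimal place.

After the 11.9% increase: 13.4 × 1.119 = 14.9946.
42% decrease: 14.9946 × 0.58 = 8.696868 ≈ 8.7.

8.7 m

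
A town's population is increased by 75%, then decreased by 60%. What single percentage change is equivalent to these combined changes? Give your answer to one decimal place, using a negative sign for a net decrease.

A 75% increase multiplies by 1.75.
Then a 60% decrease: 1.75 × 0.4 = 0.7.
Overall factor 0.7, i.e. -30.0%.

-30.0%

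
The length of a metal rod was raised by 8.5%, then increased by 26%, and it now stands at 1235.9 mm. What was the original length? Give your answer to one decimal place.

904.0 mm

The overall multiplier applied was 1.085 × 1.26 = 1.3671.
So the original length was 1235.9 ÷ 1.3671 ≈ 904.0 mm.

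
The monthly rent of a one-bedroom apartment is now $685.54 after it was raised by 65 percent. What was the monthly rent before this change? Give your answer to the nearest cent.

$415.48

The overall multiplier applied was 1.65.
So the original monthly rent was $685.54 ÷ 1.65 ≈ $415.48.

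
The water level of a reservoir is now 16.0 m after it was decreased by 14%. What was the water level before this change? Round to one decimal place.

18.6 m

The overall multiplier applied was 0.86.
So the original water level was 16.0 ÷ 0.86 ≈ 18.6 m.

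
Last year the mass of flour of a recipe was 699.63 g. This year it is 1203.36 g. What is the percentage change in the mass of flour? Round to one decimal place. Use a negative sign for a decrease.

72.0%

Change: 1203.36 − 699.63 = 503.73.
Relative to the original: 503.73 ÷ 699.63 ≈ 72.0%.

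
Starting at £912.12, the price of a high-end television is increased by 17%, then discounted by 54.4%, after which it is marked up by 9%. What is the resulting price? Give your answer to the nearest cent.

Each change multiplies by a factor: 1.17 × 0.456 × 1.09 = 0.5815368.
£912.12 × 0.5815368 = £530.431346016 ≈ £530.43.

£530.43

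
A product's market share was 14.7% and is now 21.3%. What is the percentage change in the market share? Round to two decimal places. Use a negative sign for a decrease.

44.90%

The change is 21.3 − 14.7 = 6.6 percentage points.
Relative to the original 14.7%, that is 6.6 ÷ 14.7 ≈ 44.90%.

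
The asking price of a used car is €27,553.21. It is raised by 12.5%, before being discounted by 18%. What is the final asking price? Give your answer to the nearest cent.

€25,417.84

12.5% increase: €27,553.21 × 1.125 = €30997.36125.
Apply the 18% decrease: €30997.36125 × 0.82 = €25417.836225 ≈ €25,417.84.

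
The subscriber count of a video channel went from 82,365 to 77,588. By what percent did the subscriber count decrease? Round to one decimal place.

Change: 77,588 − 82,365 = -4,777.
Relative to the original: -4,777 ÷ 82,365 ≈ -5.8%.
So the subscriber count decreased by 5.8%.

5.8%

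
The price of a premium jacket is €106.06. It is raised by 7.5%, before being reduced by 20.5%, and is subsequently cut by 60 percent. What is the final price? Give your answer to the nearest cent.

€36.26

Each change multiplies by a factor: 1.075 × 0.795 × 0.4 = 0.34185.
€106.06 × 0.34185 = €36.256611 ≈ €36.26.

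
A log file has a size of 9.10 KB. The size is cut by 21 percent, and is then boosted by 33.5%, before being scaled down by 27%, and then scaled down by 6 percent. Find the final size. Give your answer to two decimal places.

6.59 KB

21% decrease: 9.10 × 0.79 = 7.189.
33.5% increase: 7.189 × 1.335 = 9.597315.
After the 27% decrease: 9.597315 × 0.73 = 7.00603995.
Apply the 6% decrease: 7.00603995 × 0.94 = 6.585677553 ≈ 6.59.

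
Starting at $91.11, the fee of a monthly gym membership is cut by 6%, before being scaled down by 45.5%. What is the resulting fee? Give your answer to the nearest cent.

Each change multiplies by a factor: 0.94 × 0.545 = 0.5123.
$91.11 × 0.5123 = $46.675653 ≈ $46.68.

$46.68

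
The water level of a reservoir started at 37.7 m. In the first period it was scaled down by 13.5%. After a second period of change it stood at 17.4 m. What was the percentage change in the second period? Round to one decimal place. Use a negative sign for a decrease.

-46.6%

After the first period: 37.7 × 0.865 = 32.6105.
Second-period multiplier: 17.4 ÷ 32.6105 ≈ 0.53357.
That is a change of -46.6%.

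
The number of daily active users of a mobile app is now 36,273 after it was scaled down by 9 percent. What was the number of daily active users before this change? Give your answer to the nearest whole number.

The overall multiplier applied was 0.91.
So the original number of daily active users was 36,273 ÷ 0.91 ≈ 39,860.

39,860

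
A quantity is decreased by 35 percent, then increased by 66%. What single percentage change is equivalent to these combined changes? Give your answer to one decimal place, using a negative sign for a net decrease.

A 35% decrease multiplies by 0.65.
Then a 66% increase: 0.65 × 1.66 = 1.079.
Overall factor 1.079, i.e. 7.9%.

7.9%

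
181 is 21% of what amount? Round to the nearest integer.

862

181 ÷ 0.21 ≈ 862.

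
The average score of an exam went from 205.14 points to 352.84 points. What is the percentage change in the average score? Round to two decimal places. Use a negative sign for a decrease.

Change: 352.84 − 205.14 = 147.70.
Relative to the original: 147.70 ÷ 205.14 ≈ 72.00%.

72.00%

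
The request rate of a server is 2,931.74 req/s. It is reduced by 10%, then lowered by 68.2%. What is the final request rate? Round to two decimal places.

10% decrease: 2,931.74 × 0.9 = 2638.566.
68.2% decrease: 2638.566 × 0.318 = 839.063988 ≈ 839.06.

839.06 req/s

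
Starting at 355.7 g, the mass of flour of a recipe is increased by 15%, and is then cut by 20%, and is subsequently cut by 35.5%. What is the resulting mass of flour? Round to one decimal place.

211.1 g

Each change multiplies by a factor: 1.15 × 0.8 × 0.645 = 0.5934.
355.7 × 0.5934 = 211.07238 ≈ 211.1.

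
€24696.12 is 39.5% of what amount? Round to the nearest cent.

€62521.82

€24696.12 ÷ 0.395 ≈ €62521.82.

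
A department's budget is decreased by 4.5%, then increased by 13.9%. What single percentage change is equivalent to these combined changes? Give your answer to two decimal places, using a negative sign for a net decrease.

8.77%

A 4.5% decrease multiplies by 0.955.
Then a 13.9% increase: 0.955 × 1.139 = 1.087745.
Overall factor 1.087745, i.e. 8.77%.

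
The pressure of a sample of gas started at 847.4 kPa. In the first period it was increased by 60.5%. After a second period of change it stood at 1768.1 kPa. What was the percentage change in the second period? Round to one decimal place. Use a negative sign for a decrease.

After the first period: 847.4 × 1.605 = 1360.077.
Second-period multiplier: 1768.1 ÷ 1360.077 ≈ 1.3.
That is a change of 30.0%.

30.0%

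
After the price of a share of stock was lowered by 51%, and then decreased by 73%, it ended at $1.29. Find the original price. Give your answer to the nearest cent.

Undoing the 73% decrease: $1.29 ÷ 0.27 ≈ $4.777778.
Undoing the 51% decrease: $4.777778 ÷ 0.49 ≈ $9.75.

$9.75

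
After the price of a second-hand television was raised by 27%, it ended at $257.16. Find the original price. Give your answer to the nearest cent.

$202.49

The overall multiplier applied was 1.27.
So the original price was $257.16 ÷ 1.27 ≈ $202.49.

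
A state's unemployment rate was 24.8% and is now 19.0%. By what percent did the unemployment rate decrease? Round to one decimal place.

23.4%

The change is 19.0 − 24.8 = -5.8 percentage points.
Relative to the original 24.8%, that is -5.8 ÷ 24.8 ≈ -23.4%.
So the unemployment rate fell by 23.4%.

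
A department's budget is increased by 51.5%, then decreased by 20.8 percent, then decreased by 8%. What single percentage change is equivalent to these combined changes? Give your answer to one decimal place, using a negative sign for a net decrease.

The combined multiplier is 1.515 × 0.792 × 0.92 = 1.1038896.
That corresponds to an increase of 10.4%.

10.4%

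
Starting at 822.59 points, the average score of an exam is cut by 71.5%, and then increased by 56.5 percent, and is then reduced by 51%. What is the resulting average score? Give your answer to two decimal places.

Each change multiplies by a factor: 0.285 × 1.565 × 0.49 = 0.21855225.
822.59 × 0.21855225 = 179.7788953275 ≈ 179.78.

179.78 points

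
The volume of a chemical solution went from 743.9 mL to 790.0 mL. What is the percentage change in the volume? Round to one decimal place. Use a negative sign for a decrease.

6.2%

Change: 790.0 − 743.9 = 46.1.
Relative to the original: 46.1 ÷ 743.9 ≈ 6.2%.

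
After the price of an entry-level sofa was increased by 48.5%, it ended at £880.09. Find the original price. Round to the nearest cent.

The overall multiplier applied was 1.485.
So the original price was £880.09 ÷ 1.485 ≈ £592.65.

£592.65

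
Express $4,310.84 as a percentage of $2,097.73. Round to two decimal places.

205.50%

$4,310.84 ÷ $2,097.73 ≈ 205.50%.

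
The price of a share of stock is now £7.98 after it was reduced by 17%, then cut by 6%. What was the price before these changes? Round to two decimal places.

£10.23

The overall multiplier applied was 0.83 × 0.94 = 0.7802.
So the original price was £7.98 ÷ 0.7802 ≈ £10.23.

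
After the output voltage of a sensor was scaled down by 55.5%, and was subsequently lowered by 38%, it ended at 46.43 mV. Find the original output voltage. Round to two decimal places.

168.29 mV

Undoing the 38% decrease: 46.43 ÷ 0.62 ≈ 74.887097.
Undoing the 55.5% decrease: 74.887097 ÷ 0.445 ≈ 168.29 mV.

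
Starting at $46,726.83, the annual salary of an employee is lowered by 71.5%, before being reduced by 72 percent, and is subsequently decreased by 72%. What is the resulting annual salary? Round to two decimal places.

After the 71.5% decrease: $46,726.83 × 0.285 = $13317.14655.
72% decrease: $13317.14655 × 0.28 = $3728.801034.
72% decrease: $3728.801034 × 0.28 = $1044.06428952 ≈ $1,044.06.

$1,044.06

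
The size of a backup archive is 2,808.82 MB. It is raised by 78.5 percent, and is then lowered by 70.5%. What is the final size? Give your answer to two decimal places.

Apply the 78.5% increase: 2,808.82 × 1.785 = 5013.7437.
70.5% decrease: 5013.7437 × 0.295 = 1479.0543915 ≈ 1,479.05.

1,479.05 MB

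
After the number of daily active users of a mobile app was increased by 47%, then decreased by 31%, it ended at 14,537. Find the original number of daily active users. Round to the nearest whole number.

The overall multiplier applied was 1.47 × 0.69 = 1.0143.
So the original number of daily active users was 14,537 ÷ 1.0143 ≈ 14,332.

14,332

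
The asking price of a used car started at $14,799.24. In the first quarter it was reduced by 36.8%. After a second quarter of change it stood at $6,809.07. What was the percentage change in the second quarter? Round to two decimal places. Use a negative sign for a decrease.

-27.20%

After the first quarter: $14,799.24 × 0.632 = $9353.11968.
Second-quarter multiplier: $6,809.07 ÷ $9353.11968 ≈ 0.728.
That is a change of -27.20%.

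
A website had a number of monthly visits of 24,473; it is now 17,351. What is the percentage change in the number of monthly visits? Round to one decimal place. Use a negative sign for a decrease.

Change: 17,351 − 24,473 = -7,122.
Relative to the original: -7,122 ÷ 24,473 ≈ -29.1%.

-29.1%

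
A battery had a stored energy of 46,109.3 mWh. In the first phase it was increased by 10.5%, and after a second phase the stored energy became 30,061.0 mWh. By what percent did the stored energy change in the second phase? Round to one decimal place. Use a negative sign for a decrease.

-41.0%

After the first phase: 46,109.3 × 1.105 = 50950.7765.
Second-phase multiplier: 30,061.0 ÷ 50950.7765 ≈ 0.59.
That is a change of -41.0%.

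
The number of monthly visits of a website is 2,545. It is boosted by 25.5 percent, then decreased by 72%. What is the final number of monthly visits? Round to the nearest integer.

894

25.5% increase: 2,545 × 1.255 = 3193.975.
72% decrease: 3193.975 × 0.28 = 894.313 ≈ 894.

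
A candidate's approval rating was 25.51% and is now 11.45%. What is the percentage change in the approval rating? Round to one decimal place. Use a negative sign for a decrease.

The change is 11.45 − 25.51 = -14.06 percentage points.
Relative to the original 25.51%, that is -14.06 ÷ 25.51 ≈ -55.1%.

-55.1%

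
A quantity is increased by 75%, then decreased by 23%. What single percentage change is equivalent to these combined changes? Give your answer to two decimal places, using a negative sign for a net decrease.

A 75% increase multiplies by 1.75.
Then a 23% decrease: 1.75 × 0.77 = 1.3475.
Overall factor 1.3475, i.e. 34.75%.

34.75%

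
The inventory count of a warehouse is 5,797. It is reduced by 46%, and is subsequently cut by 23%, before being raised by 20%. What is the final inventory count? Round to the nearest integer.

2,892

After the 46% decrease: 5,797 × 0.54 = 3130.38.
After the 23% decrease: 3130.38 × 0.77 = 2410.3926.
After the 20% increase: 2410.3926 × 1.2 = 2892.47112 ≈ 2,892.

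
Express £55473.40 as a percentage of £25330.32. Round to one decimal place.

£55473.40 ÷ £25330.32 ≈ 219.0%.

219.0%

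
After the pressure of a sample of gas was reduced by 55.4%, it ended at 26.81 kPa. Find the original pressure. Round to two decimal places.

The overall multiplier applied was 0.446.
So the original pressure was 26.81 ÷ 0.446 ≈ 60.11 kPa.

60.11 kPa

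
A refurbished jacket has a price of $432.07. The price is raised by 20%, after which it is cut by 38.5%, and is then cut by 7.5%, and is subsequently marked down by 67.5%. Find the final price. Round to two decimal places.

$95.86

After the 20% increase: $432.07 × 1.2 = $518.484.
Apply the 38.5% decrease: $518.484 × 0.615 = $318.86766.
After the 7.5% decrease: $318.86766 × 0.925 = $294.9525855.
67.5% decrease: $294.9525855 × 0.325 = $95.8595902875 ≈ $95.86.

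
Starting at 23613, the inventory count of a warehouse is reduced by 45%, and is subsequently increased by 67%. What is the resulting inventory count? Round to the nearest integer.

45% decrease: 23613 × 0.55 = 12987.15.
After the 67% increase: 12987.15 × 1.67 = 21688.5405 ≈ 21689.

21689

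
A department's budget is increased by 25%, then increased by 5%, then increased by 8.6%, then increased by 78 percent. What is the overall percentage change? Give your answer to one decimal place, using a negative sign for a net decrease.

The combined multiplier is 1.25 × 1.05 × 1.086 × 1.78 = 2.5371675.
That corresponds to an increase of 153.7%.

153.7%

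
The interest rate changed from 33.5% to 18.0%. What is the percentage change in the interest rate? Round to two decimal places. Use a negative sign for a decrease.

-46.27%

The change is 18.0 − 33.5 = -15.5 percentage points.
Relative to the original 33.5%, that is -15.5 ÷ 33.5 ≈ -46.27%.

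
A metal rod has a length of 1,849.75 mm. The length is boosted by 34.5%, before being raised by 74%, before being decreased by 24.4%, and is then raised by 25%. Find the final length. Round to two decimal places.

4,090.88 mm

Each change multiplies by a factor: 1.345 × 1.74 × 0.756 × 1.25 = 2.2115835.
1,849.75 × 2.2115835 = 4090.876579125 ≈ 4,090.88.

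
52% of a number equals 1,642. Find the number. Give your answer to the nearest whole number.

1,642 ÷ 0.52 ≈ 3,158.

3,158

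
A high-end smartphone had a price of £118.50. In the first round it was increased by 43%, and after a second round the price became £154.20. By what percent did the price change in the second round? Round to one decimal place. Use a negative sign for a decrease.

After the first round: £118.50 × 1.43 = £169.455.
Second-round multiplier: £154.20 ÷ £169.455 ≈ 0.90998.
That is a change of -9.0%.

-9.0%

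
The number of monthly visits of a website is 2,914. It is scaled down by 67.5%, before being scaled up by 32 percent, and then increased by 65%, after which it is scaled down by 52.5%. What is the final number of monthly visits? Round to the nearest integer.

Each change multiplies by a factor: 0.325 × 1.32 × 1.65 × 0.475 = 0.33622875.
2,914 × 0.33622875 = 979.7705775 ≈ 980.

980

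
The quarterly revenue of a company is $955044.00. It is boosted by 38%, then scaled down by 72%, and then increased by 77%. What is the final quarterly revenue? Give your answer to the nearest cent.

Each change multiplies by a factor: 1.38 × 0.28 × 1.77 = 0.683928.
$955044.00 × 0.683928 = $653181.332832 ≈ $653181.33.

$653181.33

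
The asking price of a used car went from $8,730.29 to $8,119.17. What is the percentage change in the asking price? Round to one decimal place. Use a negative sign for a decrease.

-7.0%

Change: $8,119.17 − $8,730.29 = -$611.12.
Relative to the original: -$611.12 ÷ $8,730.29 ≈ -7.0%.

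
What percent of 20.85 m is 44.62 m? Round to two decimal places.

44.62 m ÷ 20.85 m ≈ 214.00%.

214.00%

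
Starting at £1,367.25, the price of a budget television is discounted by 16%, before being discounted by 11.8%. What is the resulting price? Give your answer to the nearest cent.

Each change multiplies by a factor: 0.84 × 0.882 = 0.74088.
£1,367.25 × 0.74088 = £1012.96818 ≈ £1,012.97.

£1,012.97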